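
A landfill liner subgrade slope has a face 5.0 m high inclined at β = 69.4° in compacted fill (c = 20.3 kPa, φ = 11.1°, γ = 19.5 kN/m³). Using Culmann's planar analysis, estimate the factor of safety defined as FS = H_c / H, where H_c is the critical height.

H_c = (4c/γ) · sinβ cosφ / [1 − cos(β − φ)]
    = (4·20.3/19.5) · sin69.4°·cos11.1° / [1 − cos58.3°]
    = 4.164 · 0.9185 / 0.4745 = 8.06 m
FS = H_c / H = 8.06 / 5.0 = 1.612

FS = 1.61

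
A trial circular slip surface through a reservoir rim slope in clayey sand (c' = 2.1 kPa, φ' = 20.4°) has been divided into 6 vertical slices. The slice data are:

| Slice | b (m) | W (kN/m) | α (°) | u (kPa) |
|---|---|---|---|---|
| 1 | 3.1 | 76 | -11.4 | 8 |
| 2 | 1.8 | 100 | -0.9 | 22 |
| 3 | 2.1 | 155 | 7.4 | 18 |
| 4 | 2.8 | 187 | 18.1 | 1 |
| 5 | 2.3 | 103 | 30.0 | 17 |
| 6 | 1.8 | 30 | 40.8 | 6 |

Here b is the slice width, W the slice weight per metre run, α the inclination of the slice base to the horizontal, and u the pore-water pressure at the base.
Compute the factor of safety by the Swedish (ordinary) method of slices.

Ordinary method of slices: FS = Σ[c'·Δl_i + (W_i cosα_i − u_i·Δl_i)·tanφ'] / Σ W_i sinα_i, with Δl_i = b_i / cosα_i.
Slice 1: Δl = 3.1/cos(-11.4°) = 3.162 m; N'_1 = 76·cos(-11.4°) − 8·3.162 = 49.2; c'Δl = 6.64; W sinα = -15.0
Slice 2: Δl = 1.8/cos(-0.9°) = 1.800 m; N'_2 = 100·cos(-0.9°) − 22·1.800 = 60.4; c'Δl = 3.78; W sinα = -1.6
Slice 3: Δl = 2.1/cos7.4° = 2.118 m; N'_3 = 155·cos7.4° − 18·2.118 = 115.6; c'Δl = 4.45; W sinα = 20.0
Slice 4: Δl = 2.8/cos18.1° = 2.946 m; N'_4 = 187·cos18.1° − 1·2.946 = 174.8; c'Δl = 6.19; W sinα = 58.1
Slice 5: Δl = 2.3/cos30.0° = 2.656 m; N'_5 = 103·cos30.0° − 17·2.656 = 44.1; c'Δl = 5.58; W sinα = 51.5
Slice 6: Δl = 1.8/cos40.8° = 2.378 m; N'_6 = 30·cos40.8° − 6·2.378 = 8.4; c'Δl = 4.99; W sinα = 19.6
Σc'Δl = 31.6 kN/m; ΣN' = 452.5 kN/m; ΣW sinα = 132.6 kN/m
Resisting = 31.6 + 452.5·tan20.4° = 31.6 + 168.3 = 199.9 kN/m
FS = 199.9 / 132.6 = 1.508

FS = 1.51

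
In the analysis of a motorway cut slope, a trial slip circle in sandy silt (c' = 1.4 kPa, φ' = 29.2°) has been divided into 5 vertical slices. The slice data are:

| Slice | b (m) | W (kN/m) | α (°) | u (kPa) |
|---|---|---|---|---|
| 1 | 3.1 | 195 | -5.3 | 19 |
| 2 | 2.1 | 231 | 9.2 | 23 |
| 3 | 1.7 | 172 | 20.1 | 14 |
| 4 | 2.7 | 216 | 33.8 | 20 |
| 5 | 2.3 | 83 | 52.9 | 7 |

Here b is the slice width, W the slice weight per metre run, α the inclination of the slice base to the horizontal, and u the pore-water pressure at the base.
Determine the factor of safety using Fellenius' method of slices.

Ordinary method of slices: FS = Σ[c'·Δl_i + (W_i cosα_i − u_i·Δl_i)·tanφ'] / Σ W_i sinα_i, with Δl_i = b_i / cosα_i.
Slice 1: Δl = 3.1/cos(-5.3°) = 3.113 m; N'_1 = 195·cos(-5.3°) − 19·3.113 = 135.0; c'Δl = 4.36; W sinα = -18.0
Slice 2: Δl = 2.1/cos9.2° = 2.127 m; N'_2 = 231·cos9.2° − 23·2.127 = 179.1; c'Δl = 2.98; W sinα = 36.9
Slice 3: Δl = 1.7/cos20.1° = 1.810 m; N'_3 = 172·cos20.1° − 14·1.810 = 136.2; c'Δl = 2.53; W sinα = 59.1
Slice 4: Δl = 2.7/cos33.8° = 3.249 m; N'_4 = 216·cos33.8° − 20·3.249 = 114.5; c'Δl = 4.55; W sinα = 120.2
Slice 5: Δl = 2.3/cos52.9° = 3.813 m; N'_5 = 83·cos52.9° − 7·3.813 = 23.4; c'Δl = 5.34; W sinα = 66.2
Σc'Δl = 19.8 kN/m; ΣN' = 588.2 kN/m; ΣW sinα = 264.4 kN/m
Resisting = 19.8 + 588.2·tan29.2° = 19.8 + 328.7 = 348.5 kN/m
FS = 348.5 / 264.4 = 1.318

FS = 1.32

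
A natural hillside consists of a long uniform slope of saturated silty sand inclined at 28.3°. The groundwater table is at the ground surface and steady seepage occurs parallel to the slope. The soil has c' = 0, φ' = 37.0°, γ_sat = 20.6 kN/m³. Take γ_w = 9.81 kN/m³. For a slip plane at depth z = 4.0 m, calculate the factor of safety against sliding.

With seepage parallel to the slope and the water table at the surface, the effective normal stress on the slip plane uses the buoyant unit weight γ' = γ_sat − γ_w while the driving shear stress uses γ_sat:
FS = [c' + γ' z cos²β tanφ'] / [γ_sat z sinβ cosβ]
(For c' = 0 this reduces to FS = (γ'/γ_sat)·tanφ'/tanβ.)
γ' = 20.6 − 9.81 = 10.79 kN/m³
Numerator = 0.0 + 10.79·4.0·cos²28.3°·tan37.0° = 0.0 + 10.79·4.0·0.7752·0.7536 = 25.213 kPa
Denominator = 20.6·4.0·sin28.3°·cos28.3° = 20.6·4.0·0.4741·0.8805 = 34.396 kPa
FS = 25.213 / 34.396 = 0.733

FS = 0.73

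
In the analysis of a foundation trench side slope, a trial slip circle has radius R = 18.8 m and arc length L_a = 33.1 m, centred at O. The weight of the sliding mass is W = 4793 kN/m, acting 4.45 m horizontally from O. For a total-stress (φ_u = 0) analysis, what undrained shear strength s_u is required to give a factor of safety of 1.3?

s_u = 44.6 kPa

FS = s_u·L_a·R / (W·d), so s_u = FS·W·d / (L_a·R).
s_u = 1.3·4793·4.45 / (33.10·18.8) = 27727.5 / 622.28 = 44.56 kPa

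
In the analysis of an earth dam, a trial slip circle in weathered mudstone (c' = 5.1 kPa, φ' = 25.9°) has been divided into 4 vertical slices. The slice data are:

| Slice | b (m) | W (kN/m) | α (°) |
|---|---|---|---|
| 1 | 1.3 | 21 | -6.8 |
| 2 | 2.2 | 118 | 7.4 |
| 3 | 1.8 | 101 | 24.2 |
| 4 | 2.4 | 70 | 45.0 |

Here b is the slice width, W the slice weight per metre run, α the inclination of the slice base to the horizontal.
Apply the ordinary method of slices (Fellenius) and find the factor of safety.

FS = 1.75

Ordinary method of slices: FS = Σ[c'·Δl_i + (W_i cosα_i)·tanφ'] / Σ W_i sinα_i, with Δl_i = b_i / cosα_i.
Slice 1: Δl = 1.3/cos(-6.8°) = 1.309 m; N'_1 = 21·cos(-6.8°) = 20.9; c'Δl = 6.68; W sinα = -2.5
Slice 2: Δl = 2.2/cos7.4° = 2.218 m; N'_2 = 118·cos7.4° = 117.0; c'Δl = 11.31; W sinα = 15.2
Slice 3: Δl = 1.8/cos24.2° = 1.973 m; N'_3 = 101·cos24.2° = 92.1; c'Δl = 10.06; W sinα = 41.4
Slice 4: Δl = 2.4/cos45.0° = 3.394 m; N'_4 = 70·cos45.0° = 49.5; c'Δl = 17.31; W sinα = 49.5
Σc'Δl = 45.4 kN/m; ΣN' = 279.5 kN/m; ΣW sinα = 103.6 kN/m
Resisting = 45.4 + 279.5·tan25.9° = 45.4 + 135.7 = 181.1 kN/m
FS = 181.1 / 103.6 = 1.748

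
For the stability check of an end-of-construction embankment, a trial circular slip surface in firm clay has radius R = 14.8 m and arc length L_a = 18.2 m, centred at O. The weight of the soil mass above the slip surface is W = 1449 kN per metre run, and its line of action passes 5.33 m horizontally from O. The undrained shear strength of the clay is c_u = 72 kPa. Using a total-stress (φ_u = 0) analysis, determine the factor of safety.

Taking moments about the centre O, the resisting moment is provided by the undrained shear strength acting along the arc:
M_R = c_u·L_a·R = 72·18.20·14.8 = 19393.9 kN·m/m
M_D = W·d = 1449·5.33 = 7723.2 kN·m/m
FS = M_R / M_D = 19393.9 / 7723.2 = 2.511

FS = 2.51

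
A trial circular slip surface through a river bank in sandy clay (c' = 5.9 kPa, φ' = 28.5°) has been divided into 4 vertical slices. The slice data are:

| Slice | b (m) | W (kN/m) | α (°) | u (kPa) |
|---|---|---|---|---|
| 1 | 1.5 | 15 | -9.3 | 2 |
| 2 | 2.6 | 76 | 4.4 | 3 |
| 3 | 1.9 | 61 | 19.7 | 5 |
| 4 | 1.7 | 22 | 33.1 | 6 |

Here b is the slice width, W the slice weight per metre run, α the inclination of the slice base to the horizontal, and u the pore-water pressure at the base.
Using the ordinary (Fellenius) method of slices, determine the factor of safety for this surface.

FS = 3.35

Ordinary method of slices: FS = Σ[c'·Δl_i + (W_i cosα_i − u_i·Δl_i)·tanφ'] / Σ W_i sinα_i, with Δl_i = b_i / cosα_i.
Slice 1: Δl = 1.5/cos(-9.3°) = 1.520 m; N'_1 = 15·cos(-9.3°) − 2·1.520 = 11.8; c'Δl = 8.97; W sinα = -2.4
Slice 2: Δl = 2.6/cos4.4° = 2.608 m; N'_2 = 76·cos4.4° − 3·2.608 = 68.0; c'Δl = 15.39; W sinα = 5.8
Slice 3: Δl = 1.9/cos19.7° = 2.018 m; N'_3 = 61·cos19.7° − 5·2.018 = 47.3; c'Δl = 11.91; W sinα = 20.6
Slice 4: Δl = 1.7/cos33.1° = 2.029 m; N'_4 = 22·cos33.1° − 6·2.029 = 6.3; c'Δl = 11.97; W sinα = 12.0
Σc'Δl = 48.2 kN/m; ΣN' = 133.3 kN/m; ΣW sinα = 36.0 kN/m
Resisting = 48.2 + 133.3·tan28.5° = 48.2 + 72.4 = 120.6 kN/m
FS = 120.6 / 36.0 = 3.352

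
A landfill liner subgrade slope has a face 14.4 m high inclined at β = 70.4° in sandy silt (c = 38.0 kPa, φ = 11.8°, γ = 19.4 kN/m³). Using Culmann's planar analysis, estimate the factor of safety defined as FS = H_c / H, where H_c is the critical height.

H_c = (4c/γ) · sinβ cosφ / [1 − cos(β − φ)]
    = (4·38.0/19.4) · sin70.4°·cos11.8° / [1 − cos58.6°]
    = 7.835 · 0.9221 / 0.4790 = 15.08 m
FS = H_c / H = 15.08 / 14.4 = 1.047

FS = 1.05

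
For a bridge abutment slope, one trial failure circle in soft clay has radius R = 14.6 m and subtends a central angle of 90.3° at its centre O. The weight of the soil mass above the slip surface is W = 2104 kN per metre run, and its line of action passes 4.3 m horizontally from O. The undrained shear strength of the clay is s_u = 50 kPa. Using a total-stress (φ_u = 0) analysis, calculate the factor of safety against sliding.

Taking moments about the centre O, the resisting moment is provided by the undrained shear strength acting along the arc:
Arc length L_a = R·θ = 14.6·(90.3°·π/180) = 14.6·1.5760 = 23.01 m
M_R = s_u·L_a·R = 50·23.01·14.6 = 16797.4 kN·m/m
M_D = W·d = 2104·4.3 = 9047.2 kN·m/m
FS = M_R / M_D = 16797.4 / 9047.2 = 1.857

FS = 1.86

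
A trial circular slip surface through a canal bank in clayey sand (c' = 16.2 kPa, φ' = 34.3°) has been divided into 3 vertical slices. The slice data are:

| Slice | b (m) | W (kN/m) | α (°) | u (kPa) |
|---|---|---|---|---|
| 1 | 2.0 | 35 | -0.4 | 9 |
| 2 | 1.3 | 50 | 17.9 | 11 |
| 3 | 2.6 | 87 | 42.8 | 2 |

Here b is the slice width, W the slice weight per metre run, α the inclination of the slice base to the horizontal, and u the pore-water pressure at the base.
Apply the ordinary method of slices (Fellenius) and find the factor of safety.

FS = 2.48

Ordinary method of slices: FS = Σ[c'·Δl_i + (W_i cosα_i − u_i·Δl_i)·tanφ'] / Σ W_i sinα_i, with Δl_i = b_i / cosα_i.
Slice 1: Δl = 2.0/cos(-0.4°) = 2.000 m; N'_1 = 35·cos(-0.4°) − 9·2.000 = 17.0; c'Δl = 32.40; W sinα = -0.2
Slice 2: Δl = 1.3/cos17.9° = 1.366 m; N'_2 = 50·cos17.9° − 11·1.366 = 32.6; c'Δl = 22.13; W sinα = 15.4
Slice 3: Δl = 2.6/cos42.8° = 3.544 m; N'_3 = 87·cos42.8° − 2·3.544 = 56.7; c'Δl = 57.41; W sinα = 59.1
Σc'Δl = 111.9 kN/m; ΣN' = 106.3 kN/m; ΣW sinα = 74.2 kN/m
Resisting = 111.9 + 106.3·tan34.3° = 111.9 + 72.5 = 184.4 kN/m
FS = 184.4 / 74.2 = 2.485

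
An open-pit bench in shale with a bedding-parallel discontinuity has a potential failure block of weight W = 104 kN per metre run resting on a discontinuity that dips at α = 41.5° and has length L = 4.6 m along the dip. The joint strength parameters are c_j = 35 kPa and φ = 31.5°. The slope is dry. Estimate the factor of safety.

Resolving the block weight along and normal to the plane and applying the Mohr–Coulomb strength on the joint:
N' = W cosα = 104·cos41.5° = 77.9 kN/m
Driving force T = W sinα = 104·sin41.5° = 68.9 kN/m
Resisting force R = c_j·L + N'·tanφ = 35·4.6 + 77.9·tan31.5° = 161.0 + 47.7 = 208.7 kN/m
FS = R / T = 208.7 / 68.9 = 3.029

FS = 3.03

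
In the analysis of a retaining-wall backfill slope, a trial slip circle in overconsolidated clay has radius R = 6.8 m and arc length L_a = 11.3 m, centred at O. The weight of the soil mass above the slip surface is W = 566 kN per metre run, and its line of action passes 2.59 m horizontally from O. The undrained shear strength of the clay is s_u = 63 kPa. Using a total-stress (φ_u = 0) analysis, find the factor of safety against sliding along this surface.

FS = 3.30

Taking moments about the centre O, the resisting moment is provided by the undrained shear strength acting along the arc:
M_R = s_u·L_a·R = 63·11.30·6.8 = 4840.9 kN·m/m
M_D = W·d = 566·2.59 = 1465.9 kN·m/m
FS = M_R / M_D = 4840.9 / 1465.9 = 3.302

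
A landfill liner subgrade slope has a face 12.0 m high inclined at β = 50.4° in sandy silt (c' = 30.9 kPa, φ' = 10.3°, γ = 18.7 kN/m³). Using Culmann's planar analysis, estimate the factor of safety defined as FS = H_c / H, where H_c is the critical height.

H_c = (4c'/γ) · sinβ cosφ' / [1 − cos(β − φ')]
    = (4·30.9/18.7) · sin50.4°·cos10.3° / [1 − cos40.1°]
    = 6.610 · 0.7581 / 0.2351 = 21.32 m
FS = H_c / H = 21.32 / 12.0 = 1.776

FS = 1.78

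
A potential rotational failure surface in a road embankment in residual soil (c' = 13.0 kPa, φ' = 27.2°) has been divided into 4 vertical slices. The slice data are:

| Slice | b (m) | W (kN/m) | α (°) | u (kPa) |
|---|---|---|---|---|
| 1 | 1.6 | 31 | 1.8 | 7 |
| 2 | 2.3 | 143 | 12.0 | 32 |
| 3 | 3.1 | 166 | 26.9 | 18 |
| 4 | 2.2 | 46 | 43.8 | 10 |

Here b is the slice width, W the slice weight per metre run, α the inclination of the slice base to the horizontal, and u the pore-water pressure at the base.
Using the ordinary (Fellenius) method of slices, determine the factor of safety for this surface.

FS = 1.63

Ordinary method of slices: FS = Σ[c'·Δl_i + (W_i cosα_i − u_i·Δl_i)·tanφ'] / Σ W_i sinα_i, with Δl_i = b_i / cosα_i.
Slice 1: Δl = 1.6/cos1.8° = 1.601 m; N'_1 = 31·cos1.8° − 7·1.601 = 19.8; c'Δl = 20.81; W sinα = 1.0
Slice 2: Δl = 2.3/cos12.0° = 2.351 m; N'_2 = 143·cos12.0° − 32·2.351 = 64.6; c'Δl = 30.57; W sinα = 29.7
Slice 3: Δl = 3.1/cos26.9° = 3.476 m; N'_3 = 166·cos26.9° − 18·3.476 = 85.5; c'Δl = 45.19; W sinα = 75.1
Slice 4: Δl = 2.2/cos43.8° = 3.048 m; N'_4 = 46·cos43.8° − 10·3.048 = 2.7; c'Δl = 39.63; W sinα = 31.8
Σc'Δl = 136.2 kN/m; ΣN' = 172.6 kN/m; ΣW sinα = 137.6 kN/m
Resisting = 136.2 + 172.6·tan27.2° = 136.2 + 88.7 = 224.9 kN/m
FS = 224.9 / 137.6 = 1.634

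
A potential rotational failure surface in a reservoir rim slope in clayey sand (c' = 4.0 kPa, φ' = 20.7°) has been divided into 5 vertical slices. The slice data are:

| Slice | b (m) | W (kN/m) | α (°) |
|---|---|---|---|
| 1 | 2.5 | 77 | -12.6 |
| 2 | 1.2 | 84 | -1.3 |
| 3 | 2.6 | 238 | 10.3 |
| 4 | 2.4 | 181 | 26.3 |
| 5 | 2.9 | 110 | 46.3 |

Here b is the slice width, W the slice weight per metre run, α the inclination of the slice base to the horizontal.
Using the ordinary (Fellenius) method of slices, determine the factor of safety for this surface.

FS = 1.59

Ordinary method of slices: FS = Σ[c'·Δl_i + (W_i cosα_i)·tanφ'] / Σ W_i sinα_i, with Δl_i = b_i / cosα_i.
Slice 1: Δl = 2.5/cos(-12.6°) = 2.562 m; N'_1 = 77·cos(-12.6°) = 75.1; c'Δl = 10.25; W sinα = -16.8
Slice 2: Δl = 1.2/cos(-1.3°) = 1.200 m; N'_2 = 84·cos(-1.3°) = 84.0; c'Δl = 4.80; W sinα = -1.9
Slice 3: Δl = 2.6/cos10.3° = 2.643 m; N'_3 = 238·cos10.3° = 234.2; c'Δl = 10.57; W sinα = 42.6
Slice 4: Δl = 2.4/cos26.3° = 2.677 m; N'_4 = 181·cos26.3° = 162.3; c'Δl = 10.71; W sinα = 80.2
Slice 5: Δl = 2.9/cos46.3° = 4.198 m; N'_5 = 110·cos46.3° = 76.0; c'Δl = 16.79; W sinα = 79.5
Σc'Δl = 53.1 kN/m; ΣN' = 631.5 kN/m; ΣW sinα = 183.6 kN/m
Resisting = 53.1 + 631.5·tan20.7° = 53.1 + 238.6 = 291.8 kN/m
FS = 291.8 / 183.6 = 1.589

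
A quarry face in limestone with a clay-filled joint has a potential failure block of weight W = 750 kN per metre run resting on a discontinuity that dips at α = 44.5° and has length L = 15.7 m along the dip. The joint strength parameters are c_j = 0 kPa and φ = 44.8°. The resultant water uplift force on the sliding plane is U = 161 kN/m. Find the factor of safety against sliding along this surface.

Resolving the block weight along and normal to the plane and applying the Mohr–Coulomb strength on the joint:
N' = W cosα − U = 750·cos44.5° − 161 = 373.9 kN/m
Driving force T = W sinα = 750·sin44.5° = 525.7 kN/m
Resisting force R = c_j·L + N'·tanφ = 0·15.7 + 373.9·tan44.8° = 0.0 + 371.3 = 371.3 kN/m
FS = R / T = 371.3 / 525.7 = 0.706

FS = 0.71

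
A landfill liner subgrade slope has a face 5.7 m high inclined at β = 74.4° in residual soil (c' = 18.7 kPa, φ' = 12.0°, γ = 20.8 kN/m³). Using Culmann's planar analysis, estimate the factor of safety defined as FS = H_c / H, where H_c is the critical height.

H_c = (4c'/γ) · sinβ cosφ' / [1 − cos(β − φ')]
    = (4·18.7/20.8) · sin74.4°·cos12.0° / [1 − cos62.4°]
    = 3.596 · 0.9421 / 0.5367 = 6.31 m
FS = H_c / H = 6.31 / 5.7 = 1.107

FS = 1.11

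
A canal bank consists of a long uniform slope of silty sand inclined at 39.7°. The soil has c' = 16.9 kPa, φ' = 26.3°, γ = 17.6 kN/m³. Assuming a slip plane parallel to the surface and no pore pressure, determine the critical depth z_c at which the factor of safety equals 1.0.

Setting FS = 1.00 in FS = [c' + γz cos²β tanφ'] / [γz sinβ cosβ] and solving for z:
z = c' / [γ cosβ (FS·sinβ − cosβ·tanφ')]
  = 16.9 / [17.6·cos39.7°·(1.00·sin39.7° − cos39.7°·tan26.3°)]
  = 16.9 / [17.6·0.7694·(1.00·0.6388 − 0.7694·0.4942)]
  = 16.9 / 3.5006 = 4.828 m

z_c = 4.83 m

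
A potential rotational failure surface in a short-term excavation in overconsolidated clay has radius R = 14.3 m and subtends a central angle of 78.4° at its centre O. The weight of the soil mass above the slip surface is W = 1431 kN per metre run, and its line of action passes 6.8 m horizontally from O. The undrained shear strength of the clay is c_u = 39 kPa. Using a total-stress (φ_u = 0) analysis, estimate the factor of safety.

Taking moments about the centre O, the resisting moment is provided by the undrained shear strength acting along the arc:
Arc length L_a = R·θ = 14.3·(78.4°·π/180) = 14.3·1.3683 = 19.57 m
M_R = c_u·L_a·R = 39·19.57·14.3 = 10912.6 kN·m/m
M_D = W·d = 1431·6.8 = 9730.8 kN·m/m
FS = M_R / M_D = 10912.6 / 9730.8 = 1.121

FS = 1.12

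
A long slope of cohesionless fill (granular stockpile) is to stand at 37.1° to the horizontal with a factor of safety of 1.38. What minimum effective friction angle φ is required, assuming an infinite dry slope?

φ = 46.2°

FS = tanφ/tanβ ⇒ tanφ = FS · tanβ = 1.38 · tan37.1° = 1.0437
φ = arctan(1.0437) = 46.22°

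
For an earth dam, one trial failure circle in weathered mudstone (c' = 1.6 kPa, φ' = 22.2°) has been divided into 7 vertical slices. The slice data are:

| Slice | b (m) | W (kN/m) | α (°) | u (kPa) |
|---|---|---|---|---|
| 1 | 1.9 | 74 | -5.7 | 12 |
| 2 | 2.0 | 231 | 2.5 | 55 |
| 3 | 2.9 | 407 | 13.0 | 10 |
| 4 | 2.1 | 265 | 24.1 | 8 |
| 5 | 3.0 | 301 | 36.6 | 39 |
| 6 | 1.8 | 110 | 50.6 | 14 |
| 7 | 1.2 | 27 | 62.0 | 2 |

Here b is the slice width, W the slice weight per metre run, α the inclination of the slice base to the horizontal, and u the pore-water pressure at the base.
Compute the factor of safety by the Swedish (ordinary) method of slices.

FS = 0.80

Ordinary method of slices: FS = Σ[c'·Δl_i + (W_i cosα_i − u_i·Δl_i)·tanφ'] / Σ W_i sinα_i, with Δl_i = b_i / cosα_i.
Slice 1: Δl = 1.9/cos(-5.7°) = 1.909 m; N'_1 = 74·cos(-5.7°) − 12·1.909 = 50.7; c'Δl = 3.06; W sinα = -7.3
Slice 2: Δl = 2.0/cos2.5° = 2.002 m; N'_2 = 231·cos2.5° − 55·2.002 = 120.7; c'Δl = 3.20; W sinα = 10.1
Slice 3: Δl = 2.9/cos13.0° = 2.976 m; N'_3 = 407·cos13.0° − 10·2.976 = 366.8; c'Δl = 4.76; W sinα = 91.6
Slice 4: Δl = 2.1/cos24.1° = 2.301 m; N'_4 = 265·cos24.1° − 8·2.301 = 223.5; c'Δl = 3.68; W sinα = 108.2
Slice 5: Δl = 3.0/cos36.6° = 3.737 m; N'_5 = 301·cos36.6° − 39·3.737 = 95.9; c'Δl = 5.98; W sinα = 179.5
Slice 6: Δl = 1.8/cos50.6° = 2.836 m; N'_6 = 110·cos50.6° − 14·2.836 = 30.1; c'Δl = 4.54; W sinα = 85.0
Slice 7: Δl = 1.2/cos62.0° = 2.556 m; N'_7 = 27·cos62.0° − 2·2.556 = 7.6; c'Δl = 4.09; W sinα = 23.8
Σc'Δl = 29.3 kN/m; ΣN' = 895.3 kN/m; ΣW sinα = 490.8 kN/m
Resisting = 29.3 + 895.3·tan22.2° = 29.3 + 365.4 = 394.7 kN/m
FS = 394.7 / 490.8 = 0.804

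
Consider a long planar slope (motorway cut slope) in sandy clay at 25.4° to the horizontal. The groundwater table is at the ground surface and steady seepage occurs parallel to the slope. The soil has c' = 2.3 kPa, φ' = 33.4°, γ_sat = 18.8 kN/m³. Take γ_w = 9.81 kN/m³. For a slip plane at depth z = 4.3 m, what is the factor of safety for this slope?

With seepage parallel to the slope and the water table at the surface, the effective normal stress on the slip plane uses the buoyant unit weight γ' = γ_sat − γ_w while the driving shear stress uses γ_sat:
FS = [c' + γ' z cos²β tanφ'] / [γ_sat z sinβ cosβ]
γ' = 18.8 − 9.81 = 8.99 kN/m³
Numerator = 2.3 + 8.99·4.3·cos²25.4°·tan33.4° = 2.3 + 8.99·4.3·0.8160·0.6594 = 23.100 kPa
Denominator = 18.8·4.3·sin25.4°·cos25.4° = 18.8·4.3·0.4289·0.9033 = 31.323 kPa
FS = 23.100 / 31.323 = 0.737

FS = 0.74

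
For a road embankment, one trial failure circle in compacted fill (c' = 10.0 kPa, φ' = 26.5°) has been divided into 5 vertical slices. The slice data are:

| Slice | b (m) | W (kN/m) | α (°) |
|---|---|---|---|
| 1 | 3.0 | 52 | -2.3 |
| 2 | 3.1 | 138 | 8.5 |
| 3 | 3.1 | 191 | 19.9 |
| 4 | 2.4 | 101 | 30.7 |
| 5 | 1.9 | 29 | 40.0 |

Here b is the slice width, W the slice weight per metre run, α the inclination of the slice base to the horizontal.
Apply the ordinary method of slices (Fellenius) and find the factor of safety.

Ordinary method of slices: FS = Σ[c'·Δl_i + (W_i cosα_i)·tanφ'] / Σ W_i sinα_i, with Δl_i = b_i / cosα_i.
Slice 1: Δl = 3.0/cos(-2.3°) = 3.002 m; N'_1 = 52·cos(-2.3°) = 52.0; c'Δl = 30.02; W sinα = -2.1
Slice 2: Δl = 3.1/cos8.5° = 3.134 m; N'_2 = 138·cos8.5° = 136.5; c'Δl = 31.34; W sinα = 20.4
Slice 3: Δl = 3.1/cos19.9° = 3.297 m; N'_3 = 191·cos19.9° = 179.6; c'Δl = 32.97; W sinα = 65.0
Slice 4: Δl = 2.4/cos30.7° = 2.791 m; N'_4 = 101·cos30.7° = 86.8; c'Δl = 27.91; W sinα = 51.6
Slice 5: Δl = 1.9/cos40.0° = 2.480 m; N'_5 = 29·cos40.0° = 22.2; c'Δl = 24.80; W sinα = 18.6
Σc'Δl = 147.1 kN/m; ΣN' = 477.1 kN/m; ΣW sinα = 153.5 kN/m
Resisting = 147.1 + 477.1·tan26.5° = 147.1 + 237.9 = 384.9 kN/m
FS = 384.9 / 153.5 = 2.507

FS = 2.51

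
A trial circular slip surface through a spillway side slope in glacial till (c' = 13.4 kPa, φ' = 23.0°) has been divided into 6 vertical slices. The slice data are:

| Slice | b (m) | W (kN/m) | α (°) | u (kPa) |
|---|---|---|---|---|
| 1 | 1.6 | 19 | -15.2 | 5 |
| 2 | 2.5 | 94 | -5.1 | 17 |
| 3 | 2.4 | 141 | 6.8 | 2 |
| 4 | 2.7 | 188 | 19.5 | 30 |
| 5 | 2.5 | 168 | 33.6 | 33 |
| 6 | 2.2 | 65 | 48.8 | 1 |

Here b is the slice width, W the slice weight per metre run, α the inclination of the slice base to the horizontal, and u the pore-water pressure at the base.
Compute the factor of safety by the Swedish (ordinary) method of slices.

Ordinary method of slices: FS = Σ[c'·Δl_i + (W_i cosα_i − u_i·Δl_i)·tanφ'] / Σ W_i sinα_i, with Δl_i = b_i / cosα_i.
Slice 1: Δl = 1.6/cos(-15.2°) = 1.658 m; N'_1 = 19·cos(-15.2°) − 5·1.658 = 10.0; c'Δl = 22.22; W sinα = -5.0
Slice 2: Δl = 2.5/cos(-5.1°) = 2.510 m; N'_2 = 94·cos(-5.1°) − 17·2.510 = 51.0; c'Δl = 33.63; W sinα = -8.4
Slice 3: Δl = 2.4/cos6.8° = 2.417 m; N'_3 = 141·cos6.8° − 2·2.417 = 135.2; c'Δl = 32.39; W sinα = 16.7
Slice 4: Δl = 2.7/cos19.5° = 2.864 m; N'_4 = 188·cos19.5° − 30·2.864 = 91.3; c'Δl = 38.38; W sinα = 62.8
Slice 5: Δl = 2.5/cos33.6° = 3.001 m; N'_5 = 168·cos33.6° − 33·3.001 = 40.9; c'Δl = 40.22; W sinα = 93.0
Slice 6: Δl = 2.2/cos48.8° = 3.340 m; N'_6 = 65·cos48.8° − 1·3.340 = 39.5; c'Δl = 44.76; W sinα = 48.9
Σc'Δl = 211.6 kN/m; ΣN' = 367.8 kN/m; ΣW sinα = 208.0 kN/m
Resisting = 211.6 + 367.8·tan23.0° = 211.6 + 156.1 = 367.7 kN/m
FS = 367.7 / 208.0 = 1.768

FS = 1.77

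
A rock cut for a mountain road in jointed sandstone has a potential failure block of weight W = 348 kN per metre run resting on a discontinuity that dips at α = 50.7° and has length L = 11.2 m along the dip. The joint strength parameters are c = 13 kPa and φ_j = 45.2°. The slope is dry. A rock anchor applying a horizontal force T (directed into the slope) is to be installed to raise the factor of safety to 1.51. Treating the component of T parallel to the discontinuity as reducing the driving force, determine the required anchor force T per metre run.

T = 23 kN/m

Resolving forces along and normal to the sliding plane, with the horizontal anchor force T adding T·sinα to the effective normal force and T·cosα acting up the plane against the driving force:
FS = [cL + (W cosα + T sinα) tanφ_j] / [W sinα − T cosα]
Without the anchor: N' = 220.4 kN/m, driving T_d = 269.3 kN/m, resisting R = 13·11.2 + 220.4·tan45.2° = 367.6 kN/m, FS = 1.36.
Setting FS = 1.51 and solving for T:
1.51·(269.3 − T cos50.7°) = 367.6 + T sin50.7°·tan45.2°
T·(sin50.7°·tan45.2° + 1.51·cos50.7°) = 1.51·269.3 − 367.6
T·(0.7738·1.0070 + 1.51·0.6334) = 406.6 − 367.6 = 39.1
T·1.7357 = 39.1
T = 22.5 kN/m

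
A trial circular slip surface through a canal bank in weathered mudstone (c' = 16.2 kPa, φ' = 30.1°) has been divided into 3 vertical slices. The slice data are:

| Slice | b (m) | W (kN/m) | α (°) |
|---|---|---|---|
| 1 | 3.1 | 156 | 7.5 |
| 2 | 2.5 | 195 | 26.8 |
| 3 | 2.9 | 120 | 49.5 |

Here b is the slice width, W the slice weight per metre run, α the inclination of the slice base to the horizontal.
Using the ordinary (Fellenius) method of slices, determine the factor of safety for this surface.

Ordinary method of slices: FS = Σ[c'·Δl_i + (W_i cosα_i)·tanφ'] / Σ W_i sinα_i, with Δl_i = b_i / cosα_i.
Slice 1: Δl = 3.1/cos7.5° = 3.127 m; N'_1 = 156·cos7.5° = 154.7; c'Δl = 50.65; W sinα = 20.4
Slice 2: Δl = 2.5/cos26.8° = 2.801 m; N'_2 = 195·cos26.8° = 174.1; c'Δl = 45.37; W sinα = 87.9
Slice 3: Δl = 2.9/cos49.5° = 4.465 m; N'_3 = 120·cos49.5° = 77.9; c'Δl = 72.34; W sinα = 91.2
Σc'Δl = 168.4 kN/m; ΣN' = 406.7 kN/m; ΣW sinα = 199.5 kN/m
Resisting = 168.4 + 406.7·tan30.1° = 168.4 + 235.7 = 404.1 kN/m
FS = 404.1 / 199.5 = 2.025

FS = 2.03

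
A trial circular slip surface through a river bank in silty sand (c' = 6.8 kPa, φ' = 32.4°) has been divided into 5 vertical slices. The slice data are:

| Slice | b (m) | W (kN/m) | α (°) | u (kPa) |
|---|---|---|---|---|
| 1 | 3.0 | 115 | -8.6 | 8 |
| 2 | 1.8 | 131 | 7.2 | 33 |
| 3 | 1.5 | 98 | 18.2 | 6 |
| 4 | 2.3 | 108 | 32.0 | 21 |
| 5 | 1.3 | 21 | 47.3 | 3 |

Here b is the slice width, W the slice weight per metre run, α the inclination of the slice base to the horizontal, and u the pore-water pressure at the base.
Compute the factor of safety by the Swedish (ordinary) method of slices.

Ordinary method of slices: FS = Σ[c'·Δl_i + (W_i cosα_i − u_i·Δl_i)·tanφ'] / Σ W_i sinα_i, with Δl_i = b_i / cosα_i.
Slice 1: Δl = 3.0/cos(-8.6°) = 3.034 m; N'_1 = 115·cos(-8.6°) − 8·3.034 = 89.4; c'Δl = 20.63; W sinα = -17.2
Slice 2: Δl = 1.8/cos7.2° = 1.814 m; N'_2 = 131·cos7.2° − 33·1.814 = 70.1; c'Δl = 12.34; W sinα = 16.4
Slice 3: Δl = 1.5/cos18.2° = 1.579 m; N'_3 = 98·cos18.2° − 6·1.579 = 83.6; c'Δl = 10.74; W sinα = 30.6
Slice 4: Δl = 2.3/cos32.0° = 2.712 m; N'_4 = 108·cos32.0° − 21·2.712 = 34.6; c'Δl = 18.44; W sinα = 57.2
Slice 5: Δl = 1.3/cos47.3° = 1.917 m; N'_5 = 21·cos47.3° − 3·1.917 = 8.5; c'Δl = 13.04; W sinα = 15.4
Σc'Δl = 75.2 kN/m; ΣN' = 286.3 kN/m; ΣW sinα = 102.5 kN/m
Resisting = 75.2 + 286.3·tan32.4° = 75.2 + 181.7 = 256.9 kN/m
FS = 256.9 / 102.5 = 2.506

FS = 2.51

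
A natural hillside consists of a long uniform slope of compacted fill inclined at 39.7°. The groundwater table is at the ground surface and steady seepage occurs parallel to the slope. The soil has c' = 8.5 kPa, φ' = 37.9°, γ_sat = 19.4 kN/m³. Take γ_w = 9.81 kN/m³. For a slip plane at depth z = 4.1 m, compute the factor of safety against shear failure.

With seepage parallel to the slope and the water table at the surface, the effective normal stress on the slip plane uses the buoyant unit weight γ' = γ_sat − γ_w while the driving shear stress uses γ_sat:
FS = [c' + γ' z cos²β tanφ'] / [γ_sat z sinβ cosβ]
γ' = 19.4 − 9.81 = 9.59 kN/m³
Numerator = 8.5 + 9.59·4.1·cos²39.7°·tan37.9° = 8.5 + 9.59·4.1·0.5920·0.7785 = 26.620 kPa
Denominator = 19.4·4.1·sin39.7°·cos39.7° = 19.4·4.1·0.6388·0.7694 = 39.091 kPa
FS = 26.620 / 39.091 = 0.681

FS = 0.68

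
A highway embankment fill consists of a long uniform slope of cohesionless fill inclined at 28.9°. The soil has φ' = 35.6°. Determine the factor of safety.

For a dry cohesionless infinite slope the factor of safety is FS = tanφ' / tanβ.
FS = tan35.6° / tan28.9° = 0.7159 / 0.5520 = 1.297

FS = 1.30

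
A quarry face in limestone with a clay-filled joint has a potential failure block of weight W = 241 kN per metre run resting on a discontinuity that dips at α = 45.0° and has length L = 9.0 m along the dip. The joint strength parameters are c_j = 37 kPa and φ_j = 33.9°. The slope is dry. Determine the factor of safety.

FS = 2.63

Resolving the block weight along and normal to the plane and applying the Mohr–Coulomb strength on the joint:
N' = W cosα = 241·cos45.0° = 170.4 kN/m
Driving force T = W sinα = 241·sin45.0° = 170.4 kN/m
Resisting force R = c_j·L + N'·tanφ_j = 37·9.0 + 170.4·tan33.9° = 333.0 + 114.5 = 447.5 kN/m
FS = R / T = 447.5 / 170.4 = 2.626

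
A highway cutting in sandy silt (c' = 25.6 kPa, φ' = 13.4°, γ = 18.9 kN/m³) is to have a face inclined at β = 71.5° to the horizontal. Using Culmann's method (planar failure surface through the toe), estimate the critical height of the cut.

H_c = 10.60 m

Culmann's analysis gives the critical failure plane at α_cr = (β + φ')/2 = (71.5 + 13.4)/2 = 42.5°, and the critical height
H_c = (4c'/γ) · sinβ cosφ' / [1 − cos(β − φ')]
    = (4·25.6/18.9) · sin71.5°·cos13.4° / [1 − cos(58.1°)]
    = 5.418 · 0.9483·0.9728 / [1 − 0.5284]
    = 5.418 · 0.9225 / 0.4716
    = 10.60 m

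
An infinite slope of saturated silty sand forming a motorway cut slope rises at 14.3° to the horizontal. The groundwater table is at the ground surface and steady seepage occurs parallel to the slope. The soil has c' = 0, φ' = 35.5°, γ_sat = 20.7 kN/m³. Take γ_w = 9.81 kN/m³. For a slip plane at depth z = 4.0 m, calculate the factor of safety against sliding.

FS = 1.47

With seepage parallel to the slope and the water table at the surface, the effective normal stress on the slip plane uses the buoyant unit weight γ' = γ_sat − γ_w while the driving shear stress uses γ_sat:
FS = [c' + γ' z cos²β tanφ'] / [γ_sat z sinβ cosβ]
(For c' = 0 this reduces to FS = (γ'/γ_sat)·tanφ'/tanβ.)
γ' = 20.7 − 9.81 = 10.89 kN/m³
Numerator = 0.0 + 10.89·4.0·cos²14.3°·tan35.5° = 0.0 + 10.89·4.0·0.9390·0.7133 = 29.175 kPa
Denominator = 20.7·4.0·sin14.3°·cos14.3° = 20.7·4.0·0.2470·0.9690 = 19.818 kPa
FS = 29.175 / 19.818 = 1.472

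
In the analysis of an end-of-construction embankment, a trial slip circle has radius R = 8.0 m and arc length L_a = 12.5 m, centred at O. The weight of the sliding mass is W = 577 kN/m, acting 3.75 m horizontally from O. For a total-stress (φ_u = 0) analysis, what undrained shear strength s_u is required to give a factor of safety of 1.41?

s_u = 30.5 kPa

FS = s_u·L_a·R / (W·d), so s_u = FS·W·d / (L_a·R).
s_u = 1.41·577·3.75 / (12.50·8.0) = 3050.9 / 100.00 = 30.51 kPa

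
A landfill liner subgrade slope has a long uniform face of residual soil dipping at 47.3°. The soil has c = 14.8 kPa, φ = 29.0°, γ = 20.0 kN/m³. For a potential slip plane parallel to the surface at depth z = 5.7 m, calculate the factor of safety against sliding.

For an infinite slope with a slip plane parallel to the surface (no pore pressure): FS = [c + γz cos²β tanφ] / [γz sinβ cosβ].
γz = 20.0·5.7 = 114.00 kN/m²
Numerator = 14.8 + 114.00·cos²47.3°·tan29.0° = 14.8 + 114.00·0.4599·0.5543 = 43.862 kPa
Denominator = 114.00·sin47.3°·cos47.3° = 114.00·0.7349·0.6782 = 56.816 kPa
FS = 43.862 / 56.816 = 0.772

FS = 0.77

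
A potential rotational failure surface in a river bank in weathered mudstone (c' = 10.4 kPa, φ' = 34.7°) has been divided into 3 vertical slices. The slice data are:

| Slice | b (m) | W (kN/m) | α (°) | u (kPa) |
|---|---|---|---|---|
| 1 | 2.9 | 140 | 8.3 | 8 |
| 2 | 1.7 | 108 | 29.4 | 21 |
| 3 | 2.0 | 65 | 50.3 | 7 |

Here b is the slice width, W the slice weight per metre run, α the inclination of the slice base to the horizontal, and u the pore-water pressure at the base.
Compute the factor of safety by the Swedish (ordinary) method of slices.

Ordinary method of slices: FS = Σ[c'·Δl_i + (W_i cosα_i − u_i·Δl_i)·tanφ'] / Σ W_i sinα_i, with Δl_i = b_i / cosα_i.
Slice 1: Δl = 2.9/cos8.3° = 2.931 m; N'_1 = 140·cos8.3° − 8·2.931 = 115.1; c'Δl = 30.48; W sinα = 20.2
Slice 2: Δl = 1.7/cos29.4° = 1.951 m; N'_2 = 108·cos29.4° − 21·1.951 = 53.1; c'Δl = 20.29; W sinα = 53.0
Slice 3: Δl = 2.0/cos50.3° = 3.131 m; N'_3 = 65·cos50.3° − 7·3.131 = 19.6; c'Δl = 32.56; W sinα = 50.0
Σc'Δl = 83.3 kN/m; ΣN' = 187.8 kN/m; ΣW sinα = 123.2 kN/m
Resisting = 83.3 + 187.8·tan34.7° = 83.3 + 130.0 = 213.4 kN/m
FS = 213.4 / 123.2 = 1.731

FS = 1.73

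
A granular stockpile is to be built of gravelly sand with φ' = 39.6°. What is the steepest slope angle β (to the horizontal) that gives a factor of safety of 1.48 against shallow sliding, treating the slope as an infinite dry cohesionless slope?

β = 29.2°

For an infinite dry cohesionless slope FS = tanφ'/tanβ, so tanβ = tanφ' / FS.
tanβ = tan39.6° / 1.48 = 0.8273 / 1.48 = 0.5590
β = arctan(0.5590) = 29.20°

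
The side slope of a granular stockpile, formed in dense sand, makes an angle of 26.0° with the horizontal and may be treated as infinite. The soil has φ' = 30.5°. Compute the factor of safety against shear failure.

FS = 1.21

For a dry cohesionless infinite slope the factor of safety is FS = tanφ' / tanβ.
FS = tan30.5° / tan26.0° = 0.5890 / 0.4877 = 1.208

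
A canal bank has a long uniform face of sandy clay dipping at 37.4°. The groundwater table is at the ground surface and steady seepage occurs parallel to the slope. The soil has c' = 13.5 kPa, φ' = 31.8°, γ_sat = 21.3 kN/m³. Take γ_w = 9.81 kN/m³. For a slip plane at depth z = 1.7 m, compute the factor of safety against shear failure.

With seepage parallel to the slope and the water table at the surface, the effective normal stress on the slip plane uses the buoyant unit weight γ' = γ_sat − γ_w while the driving shear stress uses γ_sat:
FS = [c' + γ' z cos²β tanφ'] / [γ_sat z sinβ cosβ]
γ' = 21.3 − 9.81 = 11.49 kN/m³
Numerator = 13.5 + 11.49·1.7·cos²37.4°·tan31.8° = 13.5 + 11.49·1.7·0.6311·0.6200 = 21.143 kPa
Denominator = 21.3·1.7·sin37.4°·cos37.4° = 21.3·1.7·0.6074·0.7944 = 17.472 kPa
FS = 21.143 / 17.472 = 1.210

FS = 1.21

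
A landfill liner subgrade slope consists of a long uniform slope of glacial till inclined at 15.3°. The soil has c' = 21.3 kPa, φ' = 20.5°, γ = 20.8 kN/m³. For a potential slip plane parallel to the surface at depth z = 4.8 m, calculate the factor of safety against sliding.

FS = 2.20

For an infinite slope with a slip plane parallel to the surface (no pore pressure): FS = [c' + γz cos²β tanφ'] / [γz sinβ cosβ].
γz = 20.8·4.8 = 99.84 kN/m²
Numerator = 21.3 + 99.84·cos²15.3°·tan20.5° = 21.3 + 99.84·0.9304·0.3739 = 56.029 kPa
Denominator = 99.84·sin15.3°·cos15.3° = 99.84·0.2639·0.9646 = 25.411 kPa
FS = 56.029 / 25.411 = 2.205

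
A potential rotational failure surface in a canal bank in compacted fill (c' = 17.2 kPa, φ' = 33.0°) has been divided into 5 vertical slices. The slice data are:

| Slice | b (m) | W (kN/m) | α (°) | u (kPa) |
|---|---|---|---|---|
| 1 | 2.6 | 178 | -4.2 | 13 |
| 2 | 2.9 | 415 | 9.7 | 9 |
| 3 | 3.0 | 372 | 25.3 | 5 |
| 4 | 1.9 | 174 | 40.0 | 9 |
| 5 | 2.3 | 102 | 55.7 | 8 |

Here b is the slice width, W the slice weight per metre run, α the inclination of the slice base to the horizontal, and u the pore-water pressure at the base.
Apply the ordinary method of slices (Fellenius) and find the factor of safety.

Ordinary method of slices: FS = Σ[c'·Δl_i + (W_i cosα_i − u_i·Δl_i)·tanφ'] / Σ W_i sinα_i, with Δl_i = b_i / cosα_i.
Slice 1: Δl = 2.6/cos(-4.2°) = 2.607 m; N'_1 = 178·cos(-4.2°) − 13·2.607 = 143.6; c'Δl = 44.84; W sinα = -13.0
Slice 2: Δl = 2.9/cos9.7° = 2.942 m; N'_2 = 415·cos9.7° − 9·2.942 = 382.6; c'Δl = 50.60; W sinα = 69.9
Slice 3: Δl = 3.0/cos25.3° = 3.318 m; N'_3 = 372·cos25.3° − 5·3.318 = 319.7; c'Δl = 57.07; W sinα = 159.0
Slice 4: Δl = 1.9/cos40.0° = 2.480 m; N'_4 = 174·cos40.0° − 9·2.480 = 111.0; c'Δl = 42.66; W sinα = 111.8
Slice 5: Δl = 2.3/cos55.7° = 4.081 m; N'_5 = 102·cos55.7° − 8·4.081 = 24.8; c'Δl = 70.20; W sinα = 84.3
Σc'Δl = 265.4 kN/m; ΣN' = 981.7 kN/m; ΣW sinα = 412.0 kN/m
Resisting = 265.4 + 981.7·tan33.0° = 265.4 + 637.6 = 902.9 kN/m
FS = 902.9 / 412.0 = 2.192

FS = 2.19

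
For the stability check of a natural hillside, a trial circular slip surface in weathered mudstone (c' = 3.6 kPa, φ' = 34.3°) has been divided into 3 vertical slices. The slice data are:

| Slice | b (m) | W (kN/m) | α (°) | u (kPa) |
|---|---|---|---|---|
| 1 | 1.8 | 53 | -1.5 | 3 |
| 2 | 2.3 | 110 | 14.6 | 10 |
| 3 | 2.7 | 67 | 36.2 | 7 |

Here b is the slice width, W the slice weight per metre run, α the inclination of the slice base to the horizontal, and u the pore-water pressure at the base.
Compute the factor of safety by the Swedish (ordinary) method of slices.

Ordinary method of slices: FS = Σ[c'·Δl_i + (W_i cosα_i − u_i·Δl_i)·tanφ'] / Σ W_i sinα_i, with Δl_i = b_i / cosα_i.
Slice 1: Δl = 1.8/cos(-1.5°) = 1.801 m; N'_1 = 53·cos(-1.5°) − 3·1.801 = 47.6; c'Δl = 6.48; W sinα = -1.4
Slice 2: Δl = 2.3/cos14.6° = 2.377 m; N'_2 = 110·cos14.6° − 10·2.377 = 82.7; c'Δl = 8.56; W sinα = 27.7
Slice 3: Δl = 2.7/cos36.2° = 3.346 m; N'_3 = 67·cos36.2° − 7·3.346 = 30.6; c'Δl = 12.05; W sinα = 39.6
Σc'Δl = 27.1 kN/m; ΣN' = 160.9 kN/m; ΣW sinα = 65.9 kN/m
Resisting = 27.1 + 160.9·tan34.3° = 27.1 + 109.8 = 136.8 kN/m
FS = 136.8 / 65.9 = 2.076

FS = 2.08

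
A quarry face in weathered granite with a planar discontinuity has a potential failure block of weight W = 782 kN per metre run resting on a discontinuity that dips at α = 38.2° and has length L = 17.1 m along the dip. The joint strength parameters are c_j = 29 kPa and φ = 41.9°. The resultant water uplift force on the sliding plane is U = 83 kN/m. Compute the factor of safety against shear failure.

FS = 2.01

Resolving the block weight along and normal to the plane and applying the Mohr–Coulomb strength on the joint:
N' = W cosα − U = 782·cos38.2° − 83 = 531.5 kN/m
Driving force T = W sinα = 782·sin38.2° = 483.6 kN/m
Resisting force R = c_j·L + N'·tanφ = 29·17.1 + 531.5·tan41.9° = 495.9 + 476.9 = 972.8 kN/m
FS = R / T = 972.8 / 483.6 = 2.012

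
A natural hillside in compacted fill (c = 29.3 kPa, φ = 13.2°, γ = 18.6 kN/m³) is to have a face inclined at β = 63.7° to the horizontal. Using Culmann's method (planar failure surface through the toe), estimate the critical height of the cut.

Culmann's analysis gives the critical failure plane at α_cr = (β + φ)/2 = (63.7 + 13.2)/2 = 38.5°, and the critical height
H_c = (4c/γ) · sinβ cosφ / [1 − cos(β − φ)]
    = (4·29.3/18.6) · sin63.7°·cos13.2° / [1 − cos(50.5°)]
    = 6.301 · 0.8965·0.9736 / [1 − 0.6361]
    = 6.301 · 0.8728 / 0.3639
    = 15.11 m

H_c = 15.11 m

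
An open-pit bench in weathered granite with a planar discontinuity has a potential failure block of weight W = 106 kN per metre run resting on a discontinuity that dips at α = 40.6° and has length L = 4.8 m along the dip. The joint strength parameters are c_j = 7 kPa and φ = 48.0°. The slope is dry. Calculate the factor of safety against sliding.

Resolving the block weight along and normal to the plane and applying the Mohr–Coulomb strength on the joint:
N' = W cosα = 106·cos40.6° = 80.5 kN/m
Driving force T = W sinα = 106·sin40.6° = 69.0 kN/m
Resisting force R = c_j·L + N'·tanφ = 7·4.8 + 80.5·tan48.0° = 33.6 + 89.4 = 123.0 kN/m
FS = R / T = 123.0 / 69.0 = 1.783

FS = 1.78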